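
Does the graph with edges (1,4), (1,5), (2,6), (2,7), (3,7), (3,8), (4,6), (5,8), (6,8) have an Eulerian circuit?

Step 1: Find the degree of each vertex:
  deg(1) = 2
  deg(2) = 2
  deg(3) = 2
  deg(4) = 2
  deg(5) = 2
  deg(6) = 3
  deg(7) = 2
  deg(8) = 3

Step 2: Count vertices with odd degree:
  Odd-degree vertices: 6, 8 (2 total)

Step 3: Apply Euler's theorem:
  - Eulerian circuit exists iff graph is connected and all vertices have even degree
  - Eulerian path exists iff graph is connected and has 0 or 2 odd-degree vertices

Graph is connected with exactly 2 odd-degree vertices (6, 8).
Eulerian path exists (starting and ending at the odd-degree vertices), but no Eulerian circuit.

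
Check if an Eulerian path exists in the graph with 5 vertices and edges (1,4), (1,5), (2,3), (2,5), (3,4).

Step 1: Find the degree of each vertex:
  deg(1) = 2
  deg(2) = 2
  deg(3) = 2
  deg(4) = 2
  deg(5) = 2

Step 2: Count vertices with odd degree:
  All vertices have even degree (0 odd-degree vertices)

Step 3: Apply Euler's theorem:
  - Eulerian circuit exists iff graph is connected and all vertices have even degree
  - Eulerian path exists iff graph is connected and has 0 or 2 odd-degree vertices

Graph is connected with 0 odd-degree vertices.
Both Eulerian circuit and Eulerian path exist.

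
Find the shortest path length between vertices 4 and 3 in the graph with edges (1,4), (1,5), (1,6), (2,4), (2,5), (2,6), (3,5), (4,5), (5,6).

Step 1: Build adjacency list:
  1: 4, 5, 6
  2: 4, 5, 6
  3: 5
  4: 1, 2, 5
  5: 1, 2, 3, 4, 6
  6: 1, 2, 5

Step 2: BFS from vertex 4 to find shortest path to 3:
  vertex 1 reached at distance 1
  vertex 2 reached at distance 1
  vertex 5 reached at distance 1
  vertex 6 reached at distance 2
  vertex 3 reached at distance 2

Step 3: Shortest path: 4 -> 5 -> 3
Path length: 2 edges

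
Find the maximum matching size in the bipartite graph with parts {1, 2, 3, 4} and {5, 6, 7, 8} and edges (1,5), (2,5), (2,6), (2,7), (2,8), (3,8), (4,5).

Step 1: List the neighbors of each left vertex:
  1: 5
  2: 5, 6, 7, 8
  3: 8
  4: 5

Step 2: Greedily match left vertices, then look for augmenting paths:
  Match 1 -- 5
  Match 2 -- 6
  Match 3 -- 8
  No augmenting path remains.

Step 3: Verify this is maximum:
  Matching has size 3. The vertex set {2, 3, 5} covers every edge and has size 3; any matching has at most one edge per cover vertex, so 3 is maximum (König's theorem).

Maximum matching: {(1,5), (2,6), (3,8)}
Size: 3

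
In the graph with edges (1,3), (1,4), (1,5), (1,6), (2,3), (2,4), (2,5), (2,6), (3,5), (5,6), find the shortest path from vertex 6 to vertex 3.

Step 1: Build adjacency list:
  1: 3, 4, 5, 6
  2: 3, 4, 5, 6
  3: 1, 2, 5
  4: 1, 2
  5: 1, 2, 3, 6
  6: 1, 2, 5

Step 2: BFS from vertex 6 to find shortest path to 3:
  vertex 1 reached at distance 1
  vertex 2 reached at distance 1
  vertex 5 reached at distance 1
  vertex 3 reached at distance 2

Step 3: Shortest path: 6 -> 1 -> 3
Path length: 2 edges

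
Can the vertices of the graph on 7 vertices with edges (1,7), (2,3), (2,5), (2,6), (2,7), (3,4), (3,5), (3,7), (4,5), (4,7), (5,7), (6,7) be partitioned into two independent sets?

Step 1: Attempt 2-coloring using BFS:
  Start at vertex 1, assign color 0
  Color vertex 7 with color 1 (neighbor of 1)
  Color vertex 2 with color 0 (neighbor of 7)
  Color vertex 3 with color 0 (neighbor of 7)
  Color vertex 4 with color 0 (neighbor of 7)
  Color vertex 5 with color 0 (neighbor of 7)
  Color vertex 6 with color 0 (neighbor of 7)

Step 2: Conflict found! Vertices 2 and 3 are adjacent but have the same color.
This means the graph contains an odd cycle.

The graph is NOT bipartite.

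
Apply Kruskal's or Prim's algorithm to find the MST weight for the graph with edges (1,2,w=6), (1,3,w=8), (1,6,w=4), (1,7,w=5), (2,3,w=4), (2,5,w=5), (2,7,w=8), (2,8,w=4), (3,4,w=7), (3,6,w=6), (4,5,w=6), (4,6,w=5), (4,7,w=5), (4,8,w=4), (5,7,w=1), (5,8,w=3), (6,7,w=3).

Apply Kruskal's algorithm (sort edges by weight, add if no cycle):

Sorted edges by weight:
  (5,7) w=1
  (5,8) w=3
  (6,7) w=3
  (1,6) w=4
  (2,3) w=4
  (2,8) w=4
  (4,8) w=4
  (1,7) w=5
  (2,5) w=5
  (4,7) w=5
  (4,6) w=5
  (1,2) w=6
  (3,6) w=6
  (4,5) w=6
  (3,4) w=7
  (1,3) w=8
  (2,7) w=8

Add edge (5,7) w=1 -- no cycle. Running total: 1
Add edge (5,8) w=3 -- no cycle. Running total: 4
Add edge (6,7) w=3 -- no cycle. Running total: 7
Add edge (1,6) w=4 -- no cycle. Running total: 11
Add edge (2,3) w=4 -- no cycle. Running total: 15
Add edge (2,8) w=4 -- no cycle. Running total: 19
Add edge (4,8) w=4 -- no cycle. Running total: 23

MST edges: (5,7,w=1), (5,8,w=3), (6,7,w=3), (1,6,w=4), (2,3,w=4), (2,8,w=4), (4,8,w=4)
Total MST weight: 1 + 3 + 3 + 4 + 4 + 4 + 4 = 23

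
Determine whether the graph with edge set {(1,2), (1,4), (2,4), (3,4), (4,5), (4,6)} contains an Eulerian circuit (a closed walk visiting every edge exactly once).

Step 1: Find the degree of each vertex:
  deg(1) = 2
  deg(2) = 2
  deg(3) = 1
  deg(4) = 5
  deg(5) = 1
  deg(6) = 1

Step 2: Count vertices with odd degree:
  Odd-degree vertices: 3, 4, 5, 6 (4 total)

Step 3: Apply Euler's theorem:
  - Eulerian circuit exists iff graph is connected and all vertices have even degree
  - Eulerian path exists iff graph is connected and has 0 or 2 odd-degree vertices

Graph has 4 odd-degree vertices (need 0 or 2).
Neither Eulerian path nor Eulerian circuit exists.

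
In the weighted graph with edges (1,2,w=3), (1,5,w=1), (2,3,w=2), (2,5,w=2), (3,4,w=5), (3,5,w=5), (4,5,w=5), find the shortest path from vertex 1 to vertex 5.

Step 1: Build adjacency list with weights:
  1: 2(w=3), 5(w=1)
  2: 1(w=3), 3(w=2), 5(w=2)
  3: 2(w=2), 4(w=5), 5(w=5)
  4: 3(w=5), 5(w=5)
  5: 1(w=1), 2(w=2), 3(w=5), 4(w=5)

Step 2: Apply Dijkstra's algorithm from vertex 1:
  Visit vertex 1 (distance=0)
    Update dist[2] = 3
    Update dist[5] = 1
  Visit vertex 5 (distance=1)
    Update dist[3] = 6
    Update dist[4] = 6

Step 3: Shortest path: 1 -> 5
Total weight: 1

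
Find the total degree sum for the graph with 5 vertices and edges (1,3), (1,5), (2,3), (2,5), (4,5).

Step 1: Count edges incident to each vertex:
  deg(1) = 2 (neighbors: 3, 5)
  deg(2) = 2 (neighbors: 3, 5)
  deg(3) = 2 (neighbors: 1, 2)
  deg(4) = 1 (neighbors: 5)
  deg(5) = 3 (neighbors: 1, 2, 4)

Step 2: Sum all degrees:
  2 + 2 + 2 + 1 + 3 = 10

Verification: sum of degrees = 2 * |E| = 2 * 5 = 10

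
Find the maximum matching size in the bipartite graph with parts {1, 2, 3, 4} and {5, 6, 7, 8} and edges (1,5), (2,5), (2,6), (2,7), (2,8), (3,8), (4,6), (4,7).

Step 1: List the neighbors of each left vertex:
  1: 5
  2: 5, 6, 7, 8
  3: 8
  4: 6, 7

Step 2: Greedily match left vertices, then look for augmenting paths:
  Match 1 -- 5
  Match 2 -- 6
  Match 3 -- 8
  Match 4 -- 7
  No augmenting path remains.

Step 3: Verify this is maximum:
  Matching size 4 = min(|L|, |R|) = min(4, 4), which is an upper bound, so this matching is maximum.

Maximum matching: {(1,5), (2,6), (3,8), (4,7)}
Size: 4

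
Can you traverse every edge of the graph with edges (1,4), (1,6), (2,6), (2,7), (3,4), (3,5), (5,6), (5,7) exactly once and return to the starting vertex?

Step 1: Find the degree of each vertex:
  deg(1) = 2
  deg(2) = 2
  deg(3) = 2
  deg(4) = 2
  deg(5) = 3
  deg(6) = 3
  deg(7) = 2

Step 2: Count vertices with odd degree:
  Odd-degree vertices: 5, 6 (2 total)

Step 3: Apply Euler's theorem:
  - Eulerian circuit exists iff graph is connected and all vertices have even degree
  - Eulerian path exists iff graph is connected and has 0 or 2 odd-degree vertices

Graph is connected with exactly 2 odd-degree vertices (5, 6).
Eulerian path exists (starting and ending at the odd-degree vertices), but no Eulerian circuit.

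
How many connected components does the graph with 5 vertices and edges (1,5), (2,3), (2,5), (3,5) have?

Step 1: Build adjacency list from edges:
  1: 5
  2: 3, 5
  3: 2, 5
  4: (none)
  5: 1, 2, 3

Step 2: Run BFS/DFS from vertex 1:
  Visited: {1, 5, 2, 3}
  Reached 4 of 5 vertices

Step 3: Only 4 of 5 vertices reached. Graph is disconnected.
Connected components: {1, 2, 3, 5}, {4}
Number of connected components: 2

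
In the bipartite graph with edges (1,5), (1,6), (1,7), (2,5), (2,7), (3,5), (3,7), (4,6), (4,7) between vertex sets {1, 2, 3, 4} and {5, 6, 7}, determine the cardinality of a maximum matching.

Step 1: List the neighbors of each left vertex:
  1: 5, 6, 7
  2: 5, 7
  3: 5, 7
  4: 6, 7

Step 2: Greedily match left vertices, then look for augmenting paths:
  Match 1 -- 5
  Match 2 -- 7
  Match 4 -- 6
  No augmenting path remains.

Step 3: Verify this is maximum:
  Matching size 3 = min(|L|, |R|) = min(4, 3), which is an upper bound, so this matching is maximum.

Maximum matching: {(1,5), (2,7), (4,6)}
Size: 3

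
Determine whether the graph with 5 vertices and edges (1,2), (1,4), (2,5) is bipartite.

Step 1: Attempt 2-coloring using BFS:
  Start at vertex 1, assign color 0
  Color vertex 2 with color 1 (neighbor of 1)
  Color vertex 4 with color 1 (neighbor of 1)
  Color vertex 5 with color 0 (neighbor of 2)
  Start new component at vertex 3, assign color 0

Step 2: 2-coloring succeeded. No conflicts found.
  Set A (color 0): {1, 3, 5}
  Set B (color 1): {2, 4}

The graph is bipartite with partition {1, 3, 5}, {2, 4}.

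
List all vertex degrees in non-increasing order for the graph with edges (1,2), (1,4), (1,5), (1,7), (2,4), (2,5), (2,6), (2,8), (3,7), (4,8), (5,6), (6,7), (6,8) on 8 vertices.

Step 1: Count edges incident to each vertex:
  deg(1) = 4 (neighbors: 2, 4, 5, 7)
  deg(2) = 5 (neighbors: 1, 4, 5, 6, 8)
  deg(3) = 1 (neighbors: 7)
  deg(4) = 3 (neighbors: 1, 2, 8)
  deg(5) = 3 (neighbors: 1, 2, 6)
  deg(6) = 4 (neighbors: 2, 5, 7, 8)
  deg(7) = 3 (neighbors: 1, 3, 6)
  deg(8) = 3 (neighbors: 2, 4, 6)

Step 2: Sort degrees in non-increasing order:
  Degrees: [4, 5, 1, 3, 3, 4, 3, 3] -> sorted: [5, 4, 4, 3, 3, 3, 3, 1]

Degree sequence: [5, 4, 4, 3, 3, 3, 3, 1]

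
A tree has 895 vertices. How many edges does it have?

A tree on n vertices always has exactly n - 1 edges.
For n = 895: edges = 895 - 1 = 894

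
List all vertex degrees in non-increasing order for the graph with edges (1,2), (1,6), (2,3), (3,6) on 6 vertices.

Step 1: Count edges incident to each vertex:
  deg(1) = 2 (neighbors: 2, 6)
  deg(2) = 2 (neighbors: 1, 3)
  deg(3) = 2 (neighbors: 2, 6)
  deg(4) = 0 (neighbors: none)
  deg(5) = 0 (neighbors: none)
  deg(6) = 2 (neighbors: 1, 3)

Step 2: Sort degrees in non-increasing order:
  Degrees: [2, 2, 2, 0, 0, 2] -> sorted: [2, 2, 2, 2, 0, 0]

Degree sequence: [2, 2, 2, 2, 0, 0]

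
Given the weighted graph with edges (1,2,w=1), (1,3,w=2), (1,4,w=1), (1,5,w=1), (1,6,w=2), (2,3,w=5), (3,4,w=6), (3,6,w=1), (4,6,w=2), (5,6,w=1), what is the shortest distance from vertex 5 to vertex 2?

Step 1: Build adjacency list with weights:
  1: 2(w=1), 3(w=2), 4(w=1), 5(w=1), 6(w=2)
  2: 1(w=1), 3(w=5)
  3: 1(w=2), 2(w=5), 4(w=6), 6(w=1)
  4: 1(w=1), 3(w=6), 6(w=2)
  5: 1(w=1), 6(w=1)
  6: 1(w=2), 3(w=1), 4(w=2), 5(w=1)

Step 2: Apply Dijkstra's algorithm from vertex 5:
  Visit vertex 5 (distance=0)
    Update dist[1] = 1
    Update dist[6] = 1
  Visit vertex 1 (distance=1)
    Update dist[2] = 2
    Update dist[3] = 3
    Update dist[4] = 2
  Visit vertex 6 (distance=1)
    Update dist[3] = 2
  Visit vertex 2 (distance=2)

Step 3: Shortest path: 5 -> 1 -> 2
Total weight: 1 + 1 = 2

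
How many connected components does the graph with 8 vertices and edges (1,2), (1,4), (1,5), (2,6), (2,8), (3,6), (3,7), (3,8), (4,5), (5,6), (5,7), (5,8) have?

Step 1: Build adjacency list from edges:
  1: 2, 4, 5
  2: 1, 6, 8
  3: 6, 7, 8
  4: 1, 5
  5: 1, 4, 6, 7, 8
  6: 2, 3, 5
  7: 3, 5
  8: 2, 3, 5

Step 2: Run BFS/DFS from vertex 1:
  Visited: {1, 2, 4, 5, 6, 8, 7, 3}
  Reached 8 of 8 vertices

Step 3: All 8 vertices reached from vertex 1, so the graph is connected.
Number of connected components: 1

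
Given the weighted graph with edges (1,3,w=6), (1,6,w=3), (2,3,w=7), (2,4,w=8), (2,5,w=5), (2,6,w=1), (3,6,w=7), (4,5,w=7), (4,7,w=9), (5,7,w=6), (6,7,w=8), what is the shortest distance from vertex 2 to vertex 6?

Step 1: Build adjacency list with weights:
  1: 3(w=6), 6(w=3)
  2: 3(w=7), 4(w=8), 5(w=5), 6(w=1)
  3: 1(w=6), 2(w=7), 6(w=7)
  4: 2(w=8), 5(w=7), 7(w=9)
  5: 2(w=5), 4(w=7), 7(w=6)
  6: 1(w=3), 2(w=1), 3(w=7), 7(w=8)
  7: 4(w=9), 5(w=6), 6(w=8)

Step 2: Apply Dijkstra's algorithm from vertex 2:
  Visit vertex 2 (distance=0)
    Update dist[3] = 7
    Update dist[4] = 8
    Update dist[5] = 5
    Update dist[6] = 1
  Visit vertex 6 (distance=1)
    Update dist[1] = 4
    Update dist[7] = 9

Step 3: Shortest path: 2 -> 6
Total weight: 1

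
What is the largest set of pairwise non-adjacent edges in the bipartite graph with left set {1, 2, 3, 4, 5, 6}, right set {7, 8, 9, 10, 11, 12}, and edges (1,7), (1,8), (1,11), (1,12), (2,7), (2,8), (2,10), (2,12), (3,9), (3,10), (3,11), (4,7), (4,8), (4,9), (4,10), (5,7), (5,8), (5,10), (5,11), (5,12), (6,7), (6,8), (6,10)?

Step 1: List the neighbors of each left vertex:
  1: 7, 8, 11, 12
  2: 7, 8, 10, 12
  3: 9, 10, 11
  4: 7, 8, 9, 10
  5: 7, 8, 10, 11, 12
  6: 7, 8, 10

Step 2: Greedily match left vertices, then look for augmenting paths:
  Match 1 -- 12
  Match 2 -- 8
  Match 3 -- 9
  Match 4 -- 10
  Match 5 -- 11
  Match 6 -- 7
  No augmenting path remains.

Step 3: Verify this is maximum:
  Matching size 6 = min(|L|, |R|) = min(6, 6), which is an upper bound, so this matching is maximum.

Maximum matching: {(1,12), (2,8), (3,9), (4,10), (5,11), (6,7)}
Size: 6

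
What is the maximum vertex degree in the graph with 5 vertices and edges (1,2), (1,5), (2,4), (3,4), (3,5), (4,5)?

Step 1: Count edges incident to each vertex:
  deg(1) = 2 (neighbors: 2, 5)
  deg(2) = 2 (neighbors: 1, 4)
  deg(3) = 2 (neighbors: 4, 5)
  deg(4) = 3 (neighbors: 2, 3, 5)
  deg(5) = 3 (neighbors: 1, 3, 4)

Step 2: Find maximum:
  max(2, 2, 2, 3, 3) = 3 (vertex 4)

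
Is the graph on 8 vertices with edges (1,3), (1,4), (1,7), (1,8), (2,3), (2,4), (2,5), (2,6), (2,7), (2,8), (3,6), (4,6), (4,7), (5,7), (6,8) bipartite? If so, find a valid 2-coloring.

Step 1: Attempt 2-coloring using BFS:
  Start at vertex 1, assign color 0
  Color vertex 3 with color 1 (neighbor of 1)
  Color vertex 4 with color 1 (neighbor of 1)
  Color vertex 7 with color 1 (neighbor of 1)
  Color vertex 8 with color 1 (neighbor of 1)
  Color vertex 2 with color 0 (neighbor of 3)
  Color vertex 6 with color 0 (neighbor of 3)

Step 2: Conflict found! Vertices 4 and 7 are adjacent but have the same color.
This means the graph contains an odd cycle.

The graph is NOT bipartite.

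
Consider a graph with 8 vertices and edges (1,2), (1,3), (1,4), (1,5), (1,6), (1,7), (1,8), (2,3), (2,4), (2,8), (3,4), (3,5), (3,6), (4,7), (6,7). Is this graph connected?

Step 1: Build adjacency list from edges:
  1: 2, 3, 4, 5, 6, 7, 8
  2: 1, 3, 4, 8
  3: 1, 2, 4, 5, 6
  4: 1, 2, 3, 7
  5: 1, 3
  6: 1, 3, 7
  7: 1, 4, 6
  8: 1, 2

Step 2: Run BFS/DFS from vertex 1:
  Visited: {1, 2, 3, 4, 5, 6, 7, 8}
  Reached 8 of 8 vertices

Step 3: All 8 vertices reached from vertex 1, so the graph is connected.
Answer: Yes, the graph is connected.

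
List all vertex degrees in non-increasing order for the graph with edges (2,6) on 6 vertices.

Step 1: Count edges incident to each vertex:
  deg(1) = 0 (neighbors: none)
  deg(2) = 1 (neighbors: 6)
  deg(3) = 0 (neighbors: none)
  deg(4) = 0 (neighbors: none)
  deg(5) = 0 (neighbors: none)
  deg(6) = 1 (neighbors: 2)

Step 2: Sort degrees in non-increasing order:
  Degrees: [0, 1, 0, 0, 0, 1] -> sorted: [1, 1, 0, 0, 0, 0]

Degree sequence: [1, 1, 0, 0, 0, 0]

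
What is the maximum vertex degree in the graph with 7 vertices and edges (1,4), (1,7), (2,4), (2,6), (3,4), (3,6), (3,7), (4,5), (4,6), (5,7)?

Step 1: Count edges incident to each vertex:
  deg(1) = 2 (neighbors: 4, 7)
  deg(2) = 2 (neighbors: 4, 6)
  deg(3) = 3 (neighbors: 4, 6, 7)
  deg(4) = 5 (neighbors: 1, 2, 3, 5, 6)
  deg(5) = 2 (neighbors: 4, 7)
  deg(6) = 3 (neighbors: 2, 3, 4)
  deg(7) = 3 (neighbors: 1, 3, 5)

Step 2: Find maximum:
  max(2, 2, 3, 5, 2, 3, 3) = 5 (vertex 4)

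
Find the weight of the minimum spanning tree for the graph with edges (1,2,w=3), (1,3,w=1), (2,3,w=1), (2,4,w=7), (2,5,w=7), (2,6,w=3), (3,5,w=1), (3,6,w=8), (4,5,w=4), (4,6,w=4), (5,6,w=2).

Apply Kruskal's algorithm (sort edges by weight, add if no cycle):

Sorted edges by weight:
  (1,3) w=1
  (2,3) w=1
  (3,5) w=1
  (5,6) w=2
  (1,2) w=3
  (2,6) w=3
  (4,6) w=4
  (4,5) w=4
  (2,4) w=7
  (2,5) w=7
  (3,6) w=8

Add edge (1,3) w=1 -- no cycle. Running total: 1
Add edge (2,3) w=1 -- no cycle. Running total: 2
Add edge (3,5) w=1 -- no cycle. Running total: 3
Add edge (5,6) w=2 -- no cycle. Running total: 5
Skip edge (1,2) w=3 -- would create cycle
Skip edge (2,6) w=3 -- would create cycle
Add edge (4,6) w=4 -- no cycle. Running total: 9

MST edges: (1,3,w=1), (2,3,w=1), (3,5,w=1), (5,6,w=2), (4,6,w=4)
Total MST weight: 1 + 1 + 1 + 2 + 4 = 9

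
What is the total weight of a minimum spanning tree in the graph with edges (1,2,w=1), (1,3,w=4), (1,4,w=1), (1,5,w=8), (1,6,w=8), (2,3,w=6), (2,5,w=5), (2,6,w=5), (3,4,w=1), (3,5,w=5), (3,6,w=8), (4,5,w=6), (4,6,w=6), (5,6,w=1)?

Apply Kruskal's algorithm (sort edges by weight, add if no cycle):

Sorted edges by weight:
  (1,2) w=1
  (1,4) w=1
  (3,4) w=1
  (5,6) w=1
  (1,3) w=4
  (2,6) w=5
  (2,5) w=5
  (3,5) w=5
  (2,3) w=6
  (4,5) w=6
  (4,6) w=6
  (1,5) w=8
  (1,6) w=8
  (3,6) w=8

Add edge (1,2) w=1 -- no cycle. Running total: 1
Add edge (1,4) w=1 -- no cycle. Running total: 2
Add edge (3,4) w=1 -- no cycle. Running total: 3
Add edge (5,6) w=1 -- no cycle. Running total: 4
Skip edge (1,3) w=4 -- would create cycle
Add edge (2,6) w=5 -- no cycle. Running total: 9

MST edges: (1,2,w=1), (1,4,w=1), (3,4,w=1), (5,6,w=1), (2,6,w=5)
Total MST weight: 1 + 1 + 1 + 1 + 5 = 9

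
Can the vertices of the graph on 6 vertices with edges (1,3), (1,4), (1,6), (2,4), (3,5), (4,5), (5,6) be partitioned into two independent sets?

Step 1: Attempt 2-coloring using BFS:
  Start at vertex 1, assign color 0
  Color vertex 3 with color 1 (neighbor of 1)
  Color vertex 4 with color 1 (neighbor of 1)
  Color vertex 6 with color 1 (neighbor of 1)
  Color vertex 5 with color 0 (neighbor of 3)
  Color vertex 2 with color 0 (neighbor of 4)

Step 2: 2-coloring succeeded. No conflicts found.
  Set A (color 0): {1, 2, 5}
  Set B (color 1): {3, 4, 6}

The graph is bipartite with partition {1, 2, 5}, {3, 4, 6}.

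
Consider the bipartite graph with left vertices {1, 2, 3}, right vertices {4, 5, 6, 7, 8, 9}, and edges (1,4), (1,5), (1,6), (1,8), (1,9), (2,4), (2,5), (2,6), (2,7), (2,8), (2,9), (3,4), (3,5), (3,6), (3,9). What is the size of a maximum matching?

Step 1: List the neighbors of each left vertex:
  1: 4, 5, 6, 8, 9
  2: 4, 5, 6, 7, 8, 9
  3: 4, 5, 6, 9

Step 2: Greedily match left vertices, then look for augmenting paths:
  Match 1 -- 4
  Match 2 -- 5
  Match 3 -- 6
  No augmenting path remains.

Step 3: Verify this is maximum:
  Matching size 3 = min(|L|, |R|) = min(3, 6), which is an upper bound, so this matching is maximum.

Maximum matching: {(1,4), (2,5), (3,6)}
Size: 3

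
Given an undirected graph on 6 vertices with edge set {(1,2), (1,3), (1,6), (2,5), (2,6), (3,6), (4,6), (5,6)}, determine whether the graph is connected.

Step 1: Build adjacency list from edges:
  1: 2, 3, 6
  2: 1, 5, 6
  3: 1, 6
  4: 6
  5: 2, 6
  6: 1, 2, 3, 4, 5

Step 2: Run BFS/DFS from vertex 1:
  Visited: {1, 2, 3, 6, 5, 4}
  Reached 6 of 6 vertices

Step 3: All 6 vertices reached from vertex 1, so the graph is connected.
Answer: Yes, the graph is connected.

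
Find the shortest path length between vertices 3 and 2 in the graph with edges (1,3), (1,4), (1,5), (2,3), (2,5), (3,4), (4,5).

Step 1: Build adjacency list:
  1: 3, 4, 5
  2: 3, 5
  3: 1, 2, 4
  4: 1, 3, 5
  5: 1, 2, 4

Step 2: BFS from vertex 3 to find shortest path to 2:
  vertex 1 reached at distance 1
  vertex 2 reached at distance 1

Step 3: Shortest path: 3 -> 2
Path length: 1 edge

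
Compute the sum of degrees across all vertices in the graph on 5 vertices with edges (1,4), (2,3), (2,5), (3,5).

Step 1: Count edges incident to each vertex:
  deg(1) = 1 (neighbors: 4)
  deg(2) = 2 (neighbors: 3, 5)
  deg(3) = 2 (neighbors: 2, 5)
  deg(4) = 1 (neighbors: 1)
  deg(5) = 2 (neighbors: 2, 3)

Step 2: Sum all degrees:
  1 + 2 + 2 + 1 + 2 = 8

Verification: sum of degrees = 2 * |E| = 2 * 4 = 8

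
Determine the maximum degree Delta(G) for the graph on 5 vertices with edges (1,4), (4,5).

Step 1: Count edges incident to each vertex:
  deg(1) = 1 (neighbors: 4)
  deg(2) = 0 (neighbors: none)
  deg(3) = 0 (neighbors: none)
  deg(4) = 2 (neighbors: 1, 5)
  deg(5) = 1 (neighbors: 4)

Step 2: Find maximum:
  max(1, 0, 0, 2, 1) = 2 (vertex 4)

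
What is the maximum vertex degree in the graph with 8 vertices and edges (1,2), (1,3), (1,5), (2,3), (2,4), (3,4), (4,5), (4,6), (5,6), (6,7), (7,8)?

Step 1: Count edges incident to each vertex:
  deg(1) = 3 (neighbors: 2, 3, 5)
  deg(2) = 3 (neighbors: 1, 3, 4)
  deg(3) = 3 (neighbors: 1, 2, 4)
  deg(4) = 4 (neighbors: 2, 3, 5, 6)
  deg(5) = 3 (neighbors: 1, 4, 6)
  deg(6) = 3 (neighbors: 4, 5, 7)
  deg(7) = 2 (neighbors: 6, 8)
  deg(8) = 1 (neighbors: 7)

Step 2: Find maximum:
  max(3, 3, 3, 4, 3, 3, 2, 1) = 4 (vertex 4)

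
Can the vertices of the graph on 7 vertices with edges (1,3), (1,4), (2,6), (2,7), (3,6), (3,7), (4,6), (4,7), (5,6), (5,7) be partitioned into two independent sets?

Step 1: Attempt 2-coloring using BFS:
  Start at vertex 1, assign color 0
  Color vertex 3 with color 1 (neighbor of 1)
  Color vertex 4 with color 1 (neighbor of 1)
  Color vertex 6 with color 0 (neighbor of 3)
  Color vertex 7 with color 0 (neighbor of 3)
  Color vertex 2 with color 1 (neighbor of 6)
  Color vertex 5 with color 1 (neighbor of 6)

Step 2: 2-coloring succeeded. No conflicts found.
  Set A (color 0): {1, 6, 7}
  Set B (color 1): {2, 3, 4, 5}

The graph is bipartite with partition {1, 6, 7}, {2, 3, 4, 5}.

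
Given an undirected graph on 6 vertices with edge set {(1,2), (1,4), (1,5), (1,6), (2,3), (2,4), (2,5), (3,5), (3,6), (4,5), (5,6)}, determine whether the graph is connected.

Step 1: Build adjacency list from edges:
  1: 2, 4, 5, 6
  2: 1, 3, 4, 5
  3: 2, 5, 6
  4: 1, 2, 5
  5: 1, 2, 3, 4, 6
  6: 1, 3, 5

Step 2: Run BFS/DFS from vertex 1:
  Visited: {1, 2, 4, 5, 6, 3}
  Reached 6 of 6 vertices

Step 3: All 6 vertices reached from vertex 1, so the graph is connected.
Answer: Yes, the graph is connected.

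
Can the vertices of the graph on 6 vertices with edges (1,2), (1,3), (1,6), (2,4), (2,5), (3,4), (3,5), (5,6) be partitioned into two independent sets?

Step 1: Attempt 2-coloring using BFS:
  Start at vertex 1, assign color 0
  Color vertex 2 with color 1 (neighbor of 1)
  Color vertex 3 with color 1 (neighbor of 1)
  Color vertex 6 with color 1 (neighbor of 1)
  Color vertex 4 with color 0 (neighbor of 2)
  Color vertex 5 with color 0 (neighbor of 2)

Step 2: 2-coloring succeeded. No conflicts found.
  Set A (color 0): {1, 4, 5}
  Set B (color 1): {2, 3, 6}

The graph is bipartite with partition {1, 4, 5}, {2, 3, 6}.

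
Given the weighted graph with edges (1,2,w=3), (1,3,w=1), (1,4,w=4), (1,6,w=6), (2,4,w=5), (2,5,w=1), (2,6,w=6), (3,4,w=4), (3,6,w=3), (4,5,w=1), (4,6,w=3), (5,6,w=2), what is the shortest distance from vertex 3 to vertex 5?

Step 1: Build adjacency list with weights:
  1: 2(w=3), 3(w=1), 4(w=4), 6(w=6)
  2: 1(w=3), 4(w=5), 5(w=1), 6(w=6)
  3: 1(w=1), 4(w=4), 6(w=3)
  4: 1(w=4), 2(w=5), 3(w=4), 5(w=1), 6(w=3)
  5: 2(w=1), 4(w=1), 6(w=2)
  6: 1(w=6), 2(w=6), 3(w=3), 4(w=3), 5(w=2)

Step 2: Apply Dijkstra's algorithm from vertex 3:
  Visit vertex 3 (distance=0)
    Update dist[1] = 1
    Update dist[4] = 4
    Update dist[6] = 3
  Visit vertex 1 (distance=1)
    Update dist[2] = 4
  Visit vertex 6 (distance=3)
    Update dist[5] = 5
  Visit vertex 2 (distance=4)
  Visit vertex 4 (distance=4)
  Visit vertex 5 (distance=5)

Step 3: Shortest path: 3 -> 6 -> 5
Total weight: 3 + 2 = 5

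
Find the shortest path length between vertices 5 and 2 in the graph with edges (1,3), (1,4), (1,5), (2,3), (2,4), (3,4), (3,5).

Step 1: Build adjacency list:
  1: 3, 4, 5
  2: 3, 4
  3: 1, 2, 4, 5
  4: 1, 2, 3
  5: 1, 3

Step 2: BFS from vertex 5 to find shortest path to 2:
  vertex 1 reached at distance 1
  vertex 3 reached at distance 1
  vertex 4 reached at distance 2
  vertex 2 reached at distance 2

Step 3: Shortest path: 5 -> 3 -> 2
Path length: 2 edges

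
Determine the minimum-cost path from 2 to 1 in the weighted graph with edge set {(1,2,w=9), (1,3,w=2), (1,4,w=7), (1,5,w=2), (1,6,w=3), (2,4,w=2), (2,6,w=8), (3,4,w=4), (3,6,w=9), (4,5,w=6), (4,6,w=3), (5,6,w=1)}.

Step 1: Build adjacency list with weights:
  1: 2(w=9), 3(w=2), 4(w=7), 5(w=2), 6(w=3)
  2: 1(w=9), 4(w=2), 6(w=8)
  3: 1(w=2), 4(w=4), 6(w=9)
  4: 1(w=7), 2(w=2), 3(w=4), 5(w=6), 6(w=3)
  5: 1(w=2), 4(w=6), 6(w=1)
  6: 1(w=3), 2(w=8), 3(w=9), 4(w=3), 5(w=1)

Step 2: Apply Dijkstra's algorithm from vertex 2:
  Visit vertex 2 (distance=0)
    Update dist[1] = 9
    Update dist[4] = 2
    Update dist[6] = 8
  Visit vertex 4 (distance=2)
    Update dist[3] = 6
    Update dist[5] = 8
    Update dist[6] = 5
  Visit vertex 6 (distance=5)
    Update dist[1] = 8
    Update dist[5] = 6
  Visit vertex 3 (distance=6)
  Visit vertex 5 (distance=6)
  Visit vertex 1 (distance=8)

Step 3: Shortest path: 2 -> 4 -> 3 -> 1
Total weight: 2 + 4 + 2 = 8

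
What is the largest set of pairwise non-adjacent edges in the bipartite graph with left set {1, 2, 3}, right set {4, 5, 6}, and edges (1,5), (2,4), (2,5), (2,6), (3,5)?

Step 1: List the neighbors of each left vertex:
  1: 5
  2: 4, 5, 6
  3: 5

Step 2: Greedily match left vertices, then look for augmenting paths:
  Match 1 -- 5
  Match 2 -- 4
  No augmenting path remains.

Step 3: Verify this is maximum:
  Matching has size 2. The vertex set {2, 5} covers every edge and has size 2; any matching has at most one edge per cover vertex, so 2 is maximum (König's theorem).

Maximum matching: {(1,5), (2,4)}
Size: 2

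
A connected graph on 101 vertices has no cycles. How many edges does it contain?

A tree on n vertices always has exactly n - 1 edges.
For n = 101: edges = 101 - 1 = 100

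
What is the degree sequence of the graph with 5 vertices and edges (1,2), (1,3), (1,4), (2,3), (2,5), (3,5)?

Step 1: Count edges incident to each vertex:
  deg(1) = 3 (neighbors: 2, 3, 4)
  deg(2) = 3 (neighbors: 1, 3, 5)
  deg(3) = 3 (neighbors: 1, 2, 5)
  deg(4) = 1 (neighbors: 1)
  deg(5) = 2 (neighbors: 2, 3)

Step 2: Sort degrees in non-increasing order:
  Degrees: [3, 3, 3, 1, 2] -> sorted: [3, 3, 3, 2, 1]

Degree sequence: [3, 3, 3, 2, 1]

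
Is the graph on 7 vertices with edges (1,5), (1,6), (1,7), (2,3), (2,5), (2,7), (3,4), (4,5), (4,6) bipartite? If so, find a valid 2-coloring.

Step 1: Attempt 2-coloring using BFS:
  Start at vertex 1, assign color 0
  Color vertex 5 with color 1 (neighbor of 1)
  Color vertex 6 with color 1 (neighbor of 1)
  Color vertex 7 with color 1 (neighbor of 1)
  Color vertex 2 with color 0 (neighbor of 5)
  Color vertex 4 with color 0 (neighbor of 5)
  Color vertex 3 with color 1 (neighbor of 2)

Step 2: 2-coloring succeeded. No conflicts found.
  Set A (color 0): {1, 2, 4}
  Set B (color 1): {3, 5, 6, 7}

The graph is bipartite with partition {1, 2, 4}, {3, 5, 6, 7}.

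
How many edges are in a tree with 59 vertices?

A tree on n vertices always has exactly n - 1 edges.
For n = 59: edges = 59 - 1 = 58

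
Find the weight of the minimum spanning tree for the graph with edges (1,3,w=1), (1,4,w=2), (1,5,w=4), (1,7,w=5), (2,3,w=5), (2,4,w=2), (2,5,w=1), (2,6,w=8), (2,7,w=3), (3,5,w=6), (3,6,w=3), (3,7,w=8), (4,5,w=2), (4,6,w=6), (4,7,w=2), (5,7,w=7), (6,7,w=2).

Apply Kruskal's algorithm (sort edges by weight, add if no cycle):

Sorted edges by weight:
  (1,3) w=1
  (2,5) w=1
  (1,4) w=2
  (2,4) w=2
  (4,7) w=2
  (4,5) w=2
  (6,7) w=2
  (2,7) w=3
  (3,6) w=3
  (1,5) w=4
  (1,7) w=5
  (2,3) w=5
  (3,5) w=6
  (4,6) w=6
  (5,7) w=7
  (2,6) w=8
  (3,7) w=8

Add edge (1,3) w=1 -- no cycle. Running total: 1
Add edge (2,5) w=1 -- no cycle. Running total: 2
Add edge (1,4) w=2 -- no cycle. Running total: 4
Add edge (2,4) w=2 -- no cycle. Running total: 6
Add edge (4,7) w=2 -- no cycle. Running total: 8
Skip edge (4,5) w=2 -- would create cycle
Add edge (6,7) w=2 -- no cycle. Running total: 10

MST edges: (1,3,w=1), (2,5,w=1), (1,4,w=2), (2,4,w=2), (4,7,w=2), (6,7,w=2)
Total MST weight: 1 + 1 + 2 + 2 + 2 + 2 = 10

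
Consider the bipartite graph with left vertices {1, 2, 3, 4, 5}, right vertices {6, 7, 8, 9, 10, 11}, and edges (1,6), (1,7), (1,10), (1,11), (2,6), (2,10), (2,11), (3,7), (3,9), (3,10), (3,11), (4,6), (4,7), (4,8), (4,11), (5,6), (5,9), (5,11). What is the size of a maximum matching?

Step 1: List the neighbors of each left vertex:
  1: 6, 7, 10, 11
  2: 6, 10, 11
  3: 7, 9, 10, 11
  4: 6, 7, 8, 11
  5: 6, 9, 11

Step 2: Greedily match left vertices, then look for augmenting paths:
  Match 1 -- 6
  Match 2 -- 10
  Match 3 -- 7
  Match 4 -- 8
  Match 5 -- 9
  No augmenting path remains.

Step 3: Verify this is maximum:
  Matching size 5 = min(|L|, |R|) = min(5, 6), which is an upper bound, so this matching is maximum.

Maximum matching: {(1,6), (2,10), (3,7), (4,8), (5,9)}
Size: 5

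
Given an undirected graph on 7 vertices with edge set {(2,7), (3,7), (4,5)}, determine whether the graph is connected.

Step 1: Build adjacency list from edges:
  1: (none)
  2: 7
  3: 7
  4: 5
  5: 4
  6: (none)
  7: 2, 3

Step 2: Run BFS/DFS from vertex 1:
  Visited: {1}
  Reached 1 of 7 vertices

Step 3: Only 1 of 7 vertices reached. Graph is disconnected.
Connected components: {1}, {2, 3, 7}, {4, 5}, {6}
Answer: No, the graph is not connected (4 components).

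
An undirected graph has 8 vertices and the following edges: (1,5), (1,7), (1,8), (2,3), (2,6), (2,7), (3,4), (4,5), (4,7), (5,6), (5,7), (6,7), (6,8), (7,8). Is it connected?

Step 1: Build adjacency list from edges:
  1: 5, 7, 8
  2: 3, 6, 7
  3: 2, 4
  4: 3, 5, 7
  5: 1, 4, 6, 7
  6: 2, 5, 7, 8
  7: 1, 2, 4, 5, 6, 8
  8: 1, 6, 7

Step 2: Run BFS/DFS from vertex 1:
  Visited: {1, 5, 7, 8, 4, 6, 2, 3}
  Reached 8 of 8 vertices

Step 3: All 8 vertices reached from vertex 1, so the graph is connected.
Answer: Yes, the graph is connected.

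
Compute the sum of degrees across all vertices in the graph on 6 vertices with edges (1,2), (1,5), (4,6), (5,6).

Step 1: Count edges incident to each vertex:
  deg(1) = 2 (neighbors: 2, 5)
  deg(2) = 1 (neighbors: 1)
  deg(3) = 0 (neighbors: none)
  deg(4) = 1 (neighbors: 6)
  deg(5) = 2 (neighbors: 1, 6)
  deg(6) = 2 (neighbors: 4, 5)

Step 2: Sum all degrees:
  2 + 1 + 0 + 1 + 2 + 2 = 8

Verification: sum of degrees = 2 * |E| = 2 * 4 = 8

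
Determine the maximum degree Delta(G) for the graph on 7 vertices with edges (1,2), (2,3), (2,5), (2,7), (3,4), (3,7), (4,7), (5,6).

Step 1: Count edges incident to each vertex:
  deg(1) = 1 (neighbors: 2)
  deg(2) = 4 (neighbors: 1, 3, 5, 7)
  deg(3) = 3 (neighbors: 2, 4, 7)
  deg(4) = 2 (neighbors: 3, 7)
  deg(5) = 2 (neighbors: 2, 6)
  deg(6) = 1 (neighbors: 5)
  deg(7) = 3 (neighbors: 2, 3, 4)

Step 2: Find maximum:
  max(1, 4, 3, 2, 2, 1, 3) = 4 (vertex 2)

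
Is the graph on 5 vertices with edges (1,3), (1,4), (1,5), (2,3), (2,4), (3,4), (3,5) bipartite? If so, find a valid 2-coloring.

Step 1: Attempt 2-coloring using BFS:
  Start at vertex 1, assign color 0
  Color vertex 3 with color 1 (neighbor of 1)
  Color vertex 4 with color 1 (neighbor of 1)
  Color vertex 5 with color 1 (neighbor of 1)
  Color vertex 2 with color 0 (neighbor of 3)

Step 2: Conflict found! Vertices 3 and 4 are adjacent but have the same color.
This means the graph contains an odd cycle.

The graph is NOT bipartite.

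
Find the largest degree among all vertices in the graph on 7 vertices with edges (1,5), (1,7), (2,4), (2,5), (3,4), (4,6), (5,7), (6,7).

Step 1: Count edges incident to each vertex:
  deg(1) = 2 (neighbors: 5, 7)
  deg(2) = 2 (neighbors: 4, 5)
  deg(3) = 1 (neighbors: 4)
  deg(4) = 3 (neighbors: 2, 3, 6)
  deg(5) = 3 (neighbors: 1, 2, 7)
  deg(6) = 2 (neighbors: 4, 7)
  deg(7) = 3 (neighbors: 1, 5, 6)

Step 2: Find maximum:
  max(2, 2, 1, 3, 3, 2, 3) = 3 (vertex 4)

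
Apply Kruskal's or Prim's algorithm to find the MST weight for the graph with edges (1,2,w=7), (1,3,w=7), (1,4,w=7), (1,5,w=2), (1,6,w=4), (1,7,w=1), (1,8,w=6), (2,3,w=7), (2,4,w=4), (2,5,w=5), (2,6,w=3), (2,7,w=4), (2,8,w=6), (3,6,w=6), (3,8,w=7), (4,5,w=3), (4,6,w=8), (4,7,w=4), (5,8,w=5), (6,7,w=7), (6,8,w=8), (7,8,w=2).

Apply Kruskal's algorithm (sort edges by weight, add if no cycle):

Sorted edges by weight:
  (1,7) w=1
  (1,5) w=2
  (7,8) w=2
  (2,6) w=3
  (4,5) w=3
  (1,6) w=4
  (2,4) w=4
  (2,7) w=4
  (4,7) w=4
  (2,5) w=5
  (5,8) w=5
  (1,8) w=6
  (2,8) w=6
  (3,6) w=6
  (1,3) w=7
  (1,2) w=7
  (1,4) w=7
  (2,3) w=7
  (3,8) w=7
  (6,7) w=7
  (4,6) w=8
  (6,8) w=8

Add edge (1,7) w=1 -- no cycle. Running total: 1
Add edge (1,5) w=2 -- no cycle. Running total: 3
Add edge (7,8) w=2 -- no cycle. Running total: 5
Add edge (2,6) w=3 -- no cycle. Running total: 8
Add edge (4,5) w=3 -- no cycle. Running total: 11
Add edge (1,6) w=4 -- no cycle. Running total: 15
Skip edge (2,4) w=4 -- would create cycle
Skip edge (2,7) w=4 -- would create cycle
Skip edge (4,7) w=4 -- would create cycle
Skip edge (2,5) w=5 -- would create cycle
Skip edge (5,8) w=5 -- would create cycle
Skip edge (1,8) w=6 -- would create cycle
Skip edge (2,8) w=6 -- would create cycle
Add edge (3,6) w=6 -- no cycle. Running total: 21

MST edges: (1,7,w=1), (1,5,w=2), (7,8,w=2), (2,6,w=3), (4,5,w=3), (1,6,w=4), (3,6,w=6)
Total MST weight: 1 + 2 + 2 + 3 + 3 + 4 + 6 = 21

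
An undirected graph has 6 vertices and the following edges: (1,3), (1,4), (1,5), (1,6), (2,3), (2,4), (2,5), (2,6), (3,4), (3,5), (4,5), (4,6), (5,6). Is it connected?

Step 1: Build adjacency list from edges:
  1: 3, 4, 5, 6
  2: 3, 4, 5, 6
  3: 1, 2, 4, 5
  4: 1, 2, 3, 5, 6
  5: 1, 2, 3, 4, 6
  6: 1, 2, 4, 5

Step 2: Run BFS/DFS from vertex 1:
  Visited: {1, 3, 4, 5, 6, 2}
  Reached 6 of 6 vertices

Step 3: All 6 vertices reached from vertex 1, so the graph is connected.
Answer: Yes, the graph is connected.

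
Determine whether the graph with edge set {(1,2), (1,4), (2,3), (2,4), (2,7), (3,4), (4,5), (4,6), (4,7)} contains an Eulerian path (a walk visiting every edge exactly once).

Step 1: Find the degree of each vertex:
  deg(1) = 2
  deg(2) = 4
  deg(3) = 2
  deg(4) = 6
  deg(5) = 1
  deg(6) = 1
  deg(7) = 2

Step 2: Count vertices with odd degree:
  Odd-degree vertices: 5, 6 (2 total)

Step 3: Apply Euler's theorem:
  - Eulerian circuit exists iff graph is connected and all vertices have even degree
  - Eulerian path exists iff graph is connected and has 0 or 2 odd-degree vertices

Graph is connected with exactly 2 odd-degree vertices (5, 6).
Eulerian path exists (starting and ending at the odd-degree vertices), but no Eulerian circuit.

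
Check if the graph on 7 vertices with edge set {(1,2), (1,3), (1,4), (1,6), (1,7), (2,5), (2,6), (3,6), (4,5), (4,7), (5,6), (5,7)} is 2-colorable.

Step 1: Attempt 2-coloring using BFS:
  Start at vertex 1, assign color 0
  Color vertex 2 with color 1 (neighbor of 1)
  Color vertex 3 with color 1 (neighbor of 1)
  Color vertex 4 with color 1 (neighbor of 1)
  Color vertex 6 with color 1 (neighbor of 1)
  Color vertex 7 with color 1 (neighbor of 1)
  Color vertex 5 with color 0 (neighbor of 2)

Step 2: Conflict found! Vertices 2 and 6 are adjacent but have the same color.
This means the graph contains an odd cycle.

The graph is NOT bipartite.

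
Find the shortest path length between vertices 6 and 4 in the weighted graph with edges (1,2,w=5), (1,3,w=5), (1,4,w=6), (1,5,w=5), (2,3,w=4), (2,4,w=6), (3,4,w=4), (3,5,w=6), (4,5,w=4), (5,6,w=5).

Step 1: Build adjacency list with weights:
  1: 2(w=5), 3(w=5), 4(w=6), 5(w=5)
  2: 1(w=5), 3(w=4), 4(w=6)
  3: 1(w=5), 2(w=4), 4(w=4), 5(w=6)
  4: 1(w=6), 2(w=6), 3(w=4), 5(w=4)
  5: 1(w=5), 3(w=6), 4(w=4), 6(w=5)
  6: 5(w=5)

Step 2: Apply Dijkstra's algorithm from vertex 6:
  Visit vertex 6 (distance=0)
    Update dist[5] = 5
  Visit vertex 5 (distance=5)
    Update dist[1] = 10
    Update dist[3] = 11
    Update dist[4] = 9
  Visit vertex 4 (distance=9)
    Update dist[2] = 15

Step 3: Shortest path: 6 -> 5 -> 4
Total weight: 5 + 4 = 9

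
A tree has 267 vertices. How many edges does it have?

A tree on n vertices always has exactly n - 1 edges.
For n = 267: edges = 267 - 1 = 266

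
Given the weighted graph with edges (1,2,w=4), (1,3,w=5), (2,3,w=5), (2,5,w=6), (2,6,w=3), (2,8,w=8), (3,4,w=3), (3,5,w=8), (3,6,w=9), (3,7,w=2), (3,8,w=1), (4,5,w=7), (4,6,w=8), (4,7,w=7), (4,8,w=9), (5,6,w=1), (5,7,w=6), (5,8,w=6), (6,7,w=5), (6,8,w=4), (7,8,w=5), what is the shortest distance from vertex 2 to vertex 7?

Step 1: Build adjacency list with weights:
  1: 2(w=4), 3(w=5)
  2: 1(w=4), 3(w=5), 5(w=6), 6(w=3), 8(w=8)
  3: 1(w=5), 2(w=5), 4(w=3), 5(w=8), 6(w=9), 7(w=2), 8(w=1)
  4: 3(w=3), 5(w=7), 6(w=8), 7(w=7), 8(w=9)
  5: 2(w=6), 3(w=8), 4(w=7), 6(w=1), 7(w=6), 8(w=6)
  6: 2(w=3), 3(w=9), 4(w=8), 5(w=1), 7(w=5), 8(w=4)
  7: 3(w=2), 4(w=7), 5(w=6), 6(w=5), 8(w=5)
  8: 2(w=8), 3(w=1), 4(w=9), 5(w=6), 6(w=4), 7(w=5)

Step 2: Apply Dijkstra's algorithm from vertex 2:
  Visit vertex 2 (distance=0)
    Update dist[1] = 4
    Update dist[3] = 5
    Update dist[5] = 6
    Update dist[6] = 3
    Update dist[8] = 8
  Visit vertex 6 (distance=3)
    Update dist[4] = 11
    Update dist[5] = 4
    Update dist[7] = 8
    Update dist[8] = 7
  Visit vertex 1 (distance=4)
  Visit vertex 5 (distance=4)
  Visit vertex 3 (distance=5)
    Update dist[4] = 8
    Update dist[7] = 7
    Update dist[8] = 6
  Visit vertex 8 (distance=6)
  Visit vertex 7 (distance=7)

Step 3: Shortest path: 2 -> 3 -> 7
Total weight: 5 + 2 = 7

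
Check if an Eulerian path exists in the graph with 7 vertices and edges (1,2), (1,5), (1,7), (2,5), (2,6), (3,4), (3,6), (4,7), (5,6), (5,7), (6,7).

Step 1: Find the degree of each vertex:
  deg(1) = 3
  deg(2) = 3
  deg(3) = 2
  deg(4) = 2
  deg(5) = 4
  deg(6) = 4
  deg(7) = 4

Step 2: Count vertices with odd degree:
  Odd-degree vertices: 1, 2 (2 total)

Step 3: Apply Euler's theorem:
  - Eulerian circuit exists iff graph is connected and all vertices have even degree
  - Eulerian path exists iff graph is connected and has 0 or 2 odd-degree vertices

Graph is connected with exactly 2 odd-degree vertices (1, 2).
Eulerian path exists (starting and ending at the odd-degree vertices), but no Eulerian circuit.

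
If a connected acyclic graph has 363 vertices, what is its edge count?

A tree on n vertices always has exactly n - 1 edges.
For n = 363: edges = 363 - 1 = 362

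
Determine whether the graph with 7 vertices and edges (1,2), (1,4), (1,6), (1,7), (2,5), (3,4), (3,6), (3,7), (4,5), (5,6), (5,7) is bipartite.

Step 1: Attempt 2-coloring using BFS:
  Start at vertex 1, assign color 0
  Color vertex 2 with color 1 (neighbor of 1)
  Color vertex 4 with color 1 (neighbor of 1)
  Color vertex 6 with color 1 (neighbor of 1)
  Color vertex 7 with color 1 (neighbor of 1)
  Color vertex 5 with color 0 (neighbor of 2)
  Color vertex 3 with color 0 (neighbor of 4)

Step 2: 2-coloring succeeded. No conflicts found.
  Set A (color 0): {1, 3, 5}
  Set B (color 1): {2, 4, 6, 7}

The graph is bipartite with partition {1, 3, 5}, {2, 4, 6, 7}.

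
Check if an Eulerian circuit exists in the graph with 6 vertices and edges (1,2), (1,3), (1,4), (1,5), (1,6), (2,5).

Step 1: Find the degree of each vertex:
  deg(1) = 5
  deg(2) = 2
  deg(3) = 1
  deg(4) = 1
  deg(5) = 2
  deg(6) = 1

Step 2: Count vertices with odd degree:
  Odd-degree vertices: 1, 3, 4, 6 (4 total)

Step 3: Apply Euler's theorem:
  - Eulerian circuit exists iff graph is connected and all vertices have even degree
  - Eulerian path exists iff graph is connected and has 0 or 2 odd-degree vertices

Graph has 4 odd-degree vertices (need 0 or 2).
Neither Eulerian path nor Eulerian circuit exists.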